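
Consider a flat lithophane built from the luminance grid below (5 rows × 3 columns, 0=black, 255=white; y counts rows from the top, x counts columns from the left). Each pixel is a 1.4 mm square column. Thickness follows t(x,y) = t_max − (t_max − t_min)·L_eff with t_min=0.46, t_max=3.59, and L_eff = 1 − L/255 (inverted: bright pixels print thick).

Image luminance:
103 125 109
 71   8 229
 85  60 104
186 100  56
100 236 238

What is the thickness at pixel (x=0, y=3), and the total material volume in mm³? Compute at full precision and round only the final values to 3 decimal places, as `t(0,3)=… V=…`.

t(0,3)=2.743 V=57.069

span = t_max - t_min = 3.59 - 0.46 = 3.130
L(0,3) = 186, L_eff = 1 - 186/255 = 0.270588 (inverted)
t(0,3) = 3.59 - 3.130·0.270588 = 2.743
Σt over all 5·3 pixels = 37124/1275 ≈ 29.1168627
V = pitch²·Σt = 1.4²·37124/1275 = 57.069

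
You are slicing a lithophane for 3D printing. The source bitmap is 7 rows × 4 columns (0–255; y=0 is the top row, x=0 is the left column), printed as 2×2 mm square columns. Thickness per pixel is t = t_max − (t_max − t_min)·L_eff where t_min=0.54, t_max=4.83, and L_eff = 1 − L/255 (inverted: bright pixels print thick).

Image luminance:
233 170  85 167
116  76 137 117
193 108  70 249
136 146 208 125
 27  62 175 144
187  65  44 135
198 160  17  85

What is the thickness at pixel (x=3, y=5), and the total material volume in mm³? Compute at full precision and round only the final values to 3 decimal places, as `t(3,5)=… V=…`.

span = t_max - t_min = 4.83 - 0.54 = 4.290
L(3,5) = 135, L_eff = 1 - 135/255 = 0.470588 (inverted)
t(3,5) = 4.83 - 4.290·0.470588 = 2.811
Σt over all 7·4 pixels = 25933/340 ≈ 76.2735294
V = pitch²·Σt = 2²·25933/340 = 305.094

t(3,5)=2.811 V=305.094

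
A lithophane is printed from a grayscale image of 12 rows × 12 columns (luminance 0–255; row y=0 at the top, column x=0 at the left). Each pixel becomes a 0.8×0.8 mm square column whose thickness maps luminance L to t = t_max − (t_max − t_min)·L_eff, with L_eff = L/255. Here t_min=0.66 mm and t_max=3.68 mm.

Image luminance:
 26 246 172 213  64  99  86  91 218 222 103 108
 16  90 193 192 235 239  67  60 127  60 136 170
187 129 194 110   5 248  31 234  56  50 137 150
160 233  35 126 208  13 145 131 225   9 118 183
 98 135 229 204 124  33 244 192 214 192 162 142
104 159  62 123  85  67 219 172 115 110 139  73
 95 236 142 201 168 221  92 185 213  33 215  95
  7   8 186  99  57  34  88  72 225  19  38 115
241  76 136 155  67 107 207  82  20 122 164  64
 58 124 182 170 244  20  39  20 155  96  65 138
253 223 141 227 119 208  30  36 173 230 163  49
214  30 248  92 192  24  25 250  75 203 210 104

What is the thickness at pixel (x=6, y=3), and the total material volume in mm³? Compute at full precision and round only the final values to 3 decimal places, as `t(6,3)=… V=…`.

span = t_max - t_min = 3.68 - 0.66 = 3.020
L(6,3) = 145, L_eff = 145/255 = 0.568627
t(6,3) = 3.68 - 3.020·0.568627 = 1.963
Σt over all 12·12 pixels = 1954159/6375 ≈ 306.5347451
V = pitch²·Σt = 0.8²·1954159/6375 = 196.182

t(6,3)=1.963 V=196.182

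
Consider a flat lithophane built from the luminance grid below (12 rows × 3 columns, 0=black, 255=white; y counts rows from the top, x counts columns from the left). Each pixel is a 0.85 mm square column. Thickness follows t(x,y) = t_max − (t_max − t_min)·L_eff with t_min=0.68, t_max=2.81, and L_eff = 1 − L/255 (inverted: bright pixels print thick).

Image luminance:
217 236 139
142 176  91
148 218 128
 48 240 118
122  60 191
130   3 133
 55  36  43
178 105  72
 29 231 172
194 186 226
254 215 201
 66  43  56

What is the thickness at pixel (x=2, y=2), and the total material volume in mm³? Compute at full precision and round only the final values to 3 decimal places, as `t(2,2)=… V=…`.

t(2,2)=1.749 V=47.270

span = t_max - t_min = 2.81 - 0.68 = 2.130
L(2,2) = 128, L_eff = 1 - 128/255 = 0.498039 (inverted)
t(2,2) = 2.81 - 2.130·0.498039 = 1.749
Σt over all 12·3 pixels = 278061/4250 ≈ 65.4261176
V = pitch²·Σt = 0.85²·278061/4250 = 47.270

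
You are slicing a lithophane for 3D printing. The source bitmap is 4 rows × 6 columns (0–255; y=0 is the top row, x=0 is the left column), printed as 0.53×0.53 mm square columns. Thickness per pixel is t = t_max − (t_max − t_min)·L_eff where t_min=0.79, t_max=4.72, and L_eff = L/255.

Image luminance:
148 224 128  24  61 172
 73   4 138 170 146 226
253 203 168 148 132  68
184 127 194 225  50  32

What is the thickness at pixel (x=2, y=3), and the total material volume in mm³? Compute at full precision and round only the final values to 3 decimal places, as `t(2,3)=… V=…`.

span = t_max - t_min = 4.72 - 0.79 = 3.930
L(2,3) = 194, L_eff = 194/255 = 0.760784
t(2,3) = 4.72 - 3.930·0.760784 = 1.730
Σt over all 4·6 pixels = 62.452
V = pitch²·Σt = 0.53²·62.452 = 17.543

t(2,3)=1.730 V=17.543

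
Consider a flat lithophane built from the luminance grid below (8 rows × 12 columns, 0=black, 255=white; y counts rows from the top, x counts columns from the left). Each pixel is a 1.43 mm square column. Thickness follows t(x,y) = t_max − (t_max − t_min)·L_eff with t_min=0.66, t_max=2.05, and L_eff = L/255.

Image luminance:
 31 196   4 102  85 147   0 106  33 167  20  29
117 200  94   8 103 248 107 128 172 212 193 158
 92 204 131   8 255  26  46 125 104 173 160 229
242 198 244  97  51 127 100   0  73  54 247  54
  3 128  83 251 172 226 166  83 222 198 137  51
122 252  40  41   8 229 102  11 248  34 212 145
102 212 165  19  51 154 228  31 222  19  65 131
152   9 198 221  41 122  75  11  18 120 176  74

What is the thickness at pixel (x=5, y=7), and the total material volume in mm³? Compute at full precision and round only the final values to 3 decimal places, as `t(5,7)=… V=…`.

t(5,7)=1.385 V=274.472

span = t_max - t_min = 2.05 - 0.66 = 1.390
L(5,7) = 122, L_eff = 122/255 = 0.478431
t(5,7) = 2.05 - 1.390·0.478431 = 1.385
Σt over all 8·12 pixels = 171134/1275 ≈ 134.2227451
V = pitch²·Σt = 1.43²·171134/1275 = 274.472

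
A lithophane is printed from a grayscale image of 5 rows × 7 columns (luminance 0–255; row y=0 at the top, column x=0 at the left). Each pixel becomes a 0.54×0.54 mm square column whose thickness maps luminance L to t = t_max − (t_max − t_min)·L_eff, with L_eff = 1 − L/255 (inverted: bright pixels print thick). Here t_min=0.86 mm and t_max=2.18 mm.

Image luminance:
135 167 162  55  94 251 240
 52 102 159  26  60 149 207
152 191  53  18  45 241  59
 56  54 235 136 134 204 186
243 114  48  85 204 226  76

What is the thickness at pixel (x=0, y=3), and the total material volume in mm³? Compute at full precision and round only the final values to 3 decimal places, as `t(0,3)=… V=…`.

t(0,3)=1.150 V=15.749

span = t_max - t_min = 2.18 - 0.86 = 1.320
L(0,3) = 56, L_eff = 1 - 56/255 = 0.780392 (inverted)
t(0,3) = 2.18 - 1.320·0.780392 = 1.150
Σt over all 5·7 pixels = 229543/4250 ≈ 54.0101176
V = pitch²·Σt = 0.54²·229543/4250 = 15.749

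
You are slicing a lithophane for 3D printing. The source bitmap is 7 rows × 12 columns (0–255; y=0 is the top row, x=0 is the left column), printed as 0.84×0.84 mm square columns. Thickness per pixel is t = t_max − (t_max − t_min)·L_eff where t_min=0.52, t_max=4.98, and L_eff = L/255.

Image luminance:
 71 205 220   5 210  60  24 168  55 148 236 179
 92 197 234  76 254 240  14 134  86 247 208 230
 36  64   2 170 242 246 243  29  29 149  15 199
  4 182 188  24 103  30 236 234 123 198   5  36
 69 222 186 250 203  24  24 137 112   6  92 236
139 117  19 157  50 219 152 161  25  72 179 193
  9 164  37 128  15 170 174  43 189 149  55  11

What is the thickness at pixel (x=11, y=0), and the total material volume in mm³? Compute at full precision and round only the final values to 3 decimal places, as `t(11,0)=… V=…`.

span = t_max - t_min = 4.98 - 0.52 = 4.460
L(11,0) = 179, L_eff = 179/255 = 0.701961
t(11,0) = 4.98 - 4.460·0.701961 = 1.849
Σt over all 7·12 pixels = 1488458/6375 ≈ 233.4836078
V = pitch²·Σt = 0.84²·1488458/6375 = 164.746

t(11,0)=1.849 V=164.746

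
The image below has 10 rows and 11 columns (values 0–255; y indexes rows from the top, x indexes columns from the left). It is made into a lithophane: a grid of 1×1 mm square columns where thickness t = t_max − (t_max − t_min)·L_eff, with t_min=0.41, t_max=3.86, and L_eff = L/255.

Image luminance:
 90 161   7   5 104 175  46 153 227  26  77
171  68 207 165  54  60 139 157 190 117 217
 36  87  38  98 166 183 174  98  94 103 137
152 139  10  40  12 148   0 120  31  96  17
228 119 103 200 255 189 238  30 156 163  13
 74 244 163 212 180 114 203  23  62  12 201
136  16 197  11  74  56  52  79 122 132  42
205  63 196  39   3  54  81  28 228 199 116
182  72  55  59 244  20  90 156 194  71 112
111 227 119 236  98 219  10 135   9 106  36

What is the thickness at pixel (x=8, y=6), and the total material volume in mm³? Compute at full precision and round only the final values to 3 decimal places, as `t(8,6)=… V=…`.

t(8,6)=2.209 V=255.929

span = t_max - t_min = 3.86 - 0.41 = 3.450
L(8,6) = 122, L_eff = 122/255 = 0.478431
t(8,6) = 3.86 - 3.450·0.478431 = 2.209
Σt over all 10·11 pixels = 435079/1700 ≈ 255.9288235
V = pitch²·Σt = 1²·435079/1700 = 255.929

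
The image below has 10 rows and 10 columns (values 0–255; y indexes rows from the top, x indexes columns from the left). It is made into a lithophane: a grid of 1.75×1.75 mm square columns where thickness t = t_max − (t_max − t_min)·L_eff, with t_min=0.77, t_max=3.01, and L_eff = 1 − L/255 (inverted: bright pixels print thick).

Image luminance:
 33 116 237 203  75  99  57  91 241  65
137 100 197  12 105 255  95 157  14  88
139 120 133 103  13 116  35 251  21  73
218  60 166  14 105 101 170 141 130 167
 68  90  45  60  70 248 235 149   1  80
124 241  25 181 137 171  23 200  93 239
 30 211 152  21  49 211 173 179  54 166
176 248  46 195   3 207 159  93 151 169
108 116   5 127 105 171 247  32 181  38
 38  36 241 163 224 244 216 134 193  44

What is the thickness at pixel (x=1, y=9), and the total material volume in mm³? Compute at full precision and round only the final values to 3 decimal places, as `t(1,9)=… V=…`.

t(1,9)=1.086 V=571.791

span = t_max - t_min = 3.01 - 0.77 = 2.240
L(1,9) = 36, L_eff = 1 - 36/255 = 0.858824 (inverted)
t(1,9) = 3.01 - 2.240·0.858824 = 1.086
Σt over all 10·10 pixels = 396753/2125 ≈ 186.7072941
V = pitch²·Σt = 1.75²·396753/2125 = 571.791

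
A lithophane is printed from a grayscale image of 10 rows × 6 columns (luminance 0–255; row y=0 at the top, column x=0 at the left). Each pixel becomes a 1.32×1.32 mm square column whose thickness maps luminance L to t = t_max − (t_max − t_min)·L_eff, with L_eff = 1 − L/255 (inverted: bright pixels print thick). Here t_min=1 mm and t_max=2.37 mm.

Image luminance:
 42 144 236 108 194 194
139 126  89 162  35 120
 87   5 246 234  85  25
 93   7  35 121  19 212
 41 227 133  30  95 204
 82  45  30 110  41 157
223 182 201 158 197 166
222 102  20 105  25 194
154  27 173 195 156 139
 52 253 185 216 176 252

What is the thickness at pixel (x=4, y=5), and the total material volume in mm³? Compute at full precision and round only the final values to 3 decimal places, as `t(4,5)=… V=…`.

t(4,5)=1.220 V=176.868

span = t_max - t_min = 2.37 - 1 = 1.370
L(4,5) = 41, L_eff = 1 - 41/255 = 0.839216 (inverted)
t(4,5) = 2.37 - 1.370·0.839216 = 1.220
Σt over all 10·6 pixels = 1294231/12750 ≈ 101.5083137
V = pitch²·Σt = 1.32²·1294231/12750 = 176.868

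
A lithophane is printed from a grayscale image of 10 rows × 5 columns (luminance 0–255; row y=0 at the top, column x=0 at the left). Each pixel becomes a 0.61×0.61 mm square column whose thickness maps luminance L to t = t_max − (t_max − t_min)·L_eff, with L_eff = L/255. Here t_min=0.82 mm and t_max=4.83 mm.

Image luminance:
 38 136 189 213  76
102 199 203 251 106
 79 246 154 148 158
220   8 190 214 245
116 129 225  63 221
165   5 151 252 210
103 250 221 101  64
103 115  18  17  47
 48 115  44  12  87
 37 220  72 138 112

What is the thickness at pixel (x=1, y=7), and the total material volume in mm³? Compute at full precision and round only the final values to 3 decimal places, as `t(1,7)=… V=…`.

t(1,7)=3.022 V=51.032

span = t_max - t_min = 4.83 - 0.82 = 4.010
L(1,7) = 115, L_eff = 115/255 = 0.450980
t(1,7) = 4.83 - 4.010·0.450980 = 3.022
Σt over all 10·5 pixels = 582869/4250 ≈ 137.1456471
V = pitch²·Σt = 0.61²·582869/4250 = 51.032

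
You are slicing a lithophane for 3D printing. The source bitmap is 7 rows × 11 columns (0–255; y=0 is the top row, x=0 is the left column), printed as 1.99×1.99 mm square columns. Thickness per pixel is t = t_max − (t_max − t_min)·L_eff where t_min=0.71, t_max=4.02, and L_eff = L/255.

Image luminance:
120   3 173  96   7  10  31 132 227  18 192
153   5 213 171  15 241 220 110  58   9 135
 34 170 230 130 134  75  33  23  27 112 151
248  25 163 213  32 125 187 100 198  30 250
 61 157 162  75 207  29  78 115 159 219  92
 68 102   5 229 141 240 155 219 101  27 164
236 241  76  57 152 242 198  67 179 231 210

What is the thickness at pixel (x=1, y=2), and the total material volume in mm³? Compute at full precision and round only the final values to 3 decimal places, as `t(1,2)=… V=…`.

t(1,2)=1.813 V=726.012

span = t_max - t_min = 4.02 - 0.71 = 3.310
L(1,2) = 170, L_eff = 170/255 = 0.666667
t(1,2) = 4.02 - 3.310·0.666667 = 1.813
Σt over all 7·11 pixels = 1558319/8500 ≈ 183.3316471
V = pitch²·Σt = 1.99²·1558319/8500 = 726.012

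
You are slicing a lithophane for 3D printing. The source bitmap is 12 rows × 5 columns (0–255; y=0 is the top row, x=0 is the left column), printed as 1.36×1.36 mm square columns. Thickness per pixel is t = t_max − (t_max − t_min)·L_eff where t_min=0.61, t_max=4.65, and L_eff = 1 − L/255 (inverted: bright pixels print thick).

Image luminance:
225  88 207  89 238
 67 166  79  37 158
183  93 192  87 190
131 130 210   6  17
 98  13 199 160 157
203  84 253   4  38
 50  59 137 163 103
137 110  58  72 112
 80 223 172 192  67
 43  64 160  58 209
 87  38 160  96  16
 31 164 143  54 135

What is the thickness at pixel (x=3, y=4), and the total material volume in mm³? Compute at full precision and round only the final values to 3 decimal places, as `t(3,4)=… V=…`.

span = t_max - t_min = 4.65 - 0.61 = 4.040
L(3,4) = 160, L_eff = 1 - 160/255 = 0.372549 (inverted)
t(3,4) = 4.65 - 4.040·0.372549 = 3.145
Σt over all 12·5 pixels = 187964/1275 ≈ 147.4227451
V = pitch²·Σt = 1.36²·187964/1275 = 272.673

t(3,4)=3.145 V=272.673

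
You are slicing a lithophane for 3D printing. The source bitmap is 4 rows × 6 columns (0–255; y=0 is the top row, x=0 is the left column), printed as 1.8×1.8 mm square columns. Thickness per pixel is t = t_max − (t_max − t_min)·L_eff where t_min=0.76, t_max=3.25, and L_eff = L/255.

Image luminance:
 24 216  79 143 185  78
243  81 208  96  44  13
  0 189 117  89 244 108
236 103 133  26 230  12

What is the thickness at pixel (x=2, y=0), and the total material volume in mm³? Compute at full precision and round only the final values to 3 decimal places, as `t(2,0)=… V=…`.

t(2,0)=2.479 V=161.066

span = t_max - t_min = 3.25 - 0.76 = 2.490
L(2,0) = 79, L_eff = 79/255 = 0.309804
t(2,0) = 3.25 - 2.490·0.309804 = 2.479
Σt over all 4·6 pixels = 422549/8500 ≈ 49.7116471
V = pitch²·Σt = 1.8²·422549/8500 = 161.066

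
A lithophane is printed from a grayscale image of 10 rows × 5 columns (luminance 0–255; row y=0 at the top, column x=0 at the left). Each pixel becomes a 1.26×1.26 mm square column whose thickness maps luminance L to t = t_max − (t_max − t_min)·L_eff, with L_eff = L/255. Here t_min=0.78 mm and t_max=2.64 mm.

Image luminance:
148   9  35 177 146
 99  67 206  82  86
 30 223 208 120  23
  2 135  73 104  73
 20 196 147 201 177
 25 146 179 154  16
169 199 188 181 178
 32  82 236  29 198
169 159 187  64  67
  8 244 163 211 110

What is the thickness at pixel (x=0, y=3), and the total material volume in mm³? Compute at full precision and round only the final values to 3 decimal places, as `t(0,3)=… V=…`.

span = t_max - t_min = 2.64 - 0.78 = 1.860
L(0,3) = 2, L_eff = 2/255 = 0.007843
t(0,3) = 2.64 - 1.860·0.007843 = 2.625
Σt over all 10·5 pixels = 369389/4250 ≈ 86.9150588
V = pitch²·Σt = 1.26²·369389/4250 = 137.986

t(0,3)=2.625 V=137.986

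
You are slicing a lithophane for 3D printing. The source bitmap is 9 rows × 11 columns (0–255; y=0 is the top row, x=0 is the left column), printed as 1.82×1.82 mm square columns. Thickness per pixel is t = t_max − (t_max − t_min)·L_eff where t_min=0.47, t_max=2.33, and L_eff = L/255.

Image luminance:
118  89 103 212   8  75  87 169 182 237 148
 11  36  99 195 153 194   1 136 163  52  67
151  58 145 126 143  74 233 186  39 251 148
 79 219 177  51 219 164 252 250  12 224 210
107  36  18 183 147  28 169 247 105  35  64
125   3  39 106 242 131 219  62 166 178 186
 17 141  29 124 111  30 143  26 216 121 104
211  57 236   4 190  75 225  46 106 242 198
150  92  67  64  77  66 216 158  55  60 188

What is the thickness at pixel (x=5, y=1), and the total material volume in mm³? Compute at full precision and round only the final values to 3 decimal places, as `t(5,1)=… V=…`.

t(5,1)=0.915 V=464.789

span = t_max - t_min = 2.33 - 0.47 = 1.860
L(5,1) = 194, L_eff = 194/255 = 0.760784
t(5,1) = 2.33 - 1.860·0.760784 = 0.915
Σt over all 9·11 pixels = 1192701/8500 ≈ 140.3177647
V = pitch²·Σt = 1.82²·1192701/8500 = 464.789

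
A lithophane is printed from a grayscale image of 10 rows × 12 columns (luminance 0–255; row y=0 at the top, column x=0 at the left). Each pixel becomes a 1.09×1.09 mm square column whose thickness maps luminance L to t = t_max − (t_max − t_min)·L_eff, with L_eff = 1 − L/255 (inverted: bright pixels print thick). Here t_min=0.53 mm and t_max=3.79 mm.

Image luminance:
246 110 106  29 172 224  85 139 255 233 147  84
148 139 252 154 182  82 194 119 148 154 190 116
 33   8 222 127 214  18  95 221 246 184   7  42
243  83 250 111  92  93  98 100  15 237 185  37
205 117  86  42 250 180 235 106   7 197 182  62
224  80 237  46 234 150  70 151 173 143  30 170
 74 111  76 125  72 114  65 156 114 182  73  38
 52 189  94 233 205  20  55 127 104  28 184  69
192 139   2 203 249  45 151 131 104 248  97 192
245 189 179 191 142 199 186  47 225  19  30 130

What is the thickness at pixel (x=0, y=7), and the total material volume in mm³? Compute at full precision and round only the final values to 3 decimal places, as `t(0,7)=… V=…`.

t(0,7)=1.195 V=320.730

span = t_max - t_min = 3.79 - 0.53 = 3.260
L(0,7) = 52, L_eff = 1 - 52/255 = 0.796078 (inverted)
t(0,7) = 3.79 - 3.260·0.796078 = 1.195
Σt over all 10·12 pixels = 3441883/12750 ≈ 269.9516078
V = pitch²·Σt = 1.09²·3441883/12750 = 320.730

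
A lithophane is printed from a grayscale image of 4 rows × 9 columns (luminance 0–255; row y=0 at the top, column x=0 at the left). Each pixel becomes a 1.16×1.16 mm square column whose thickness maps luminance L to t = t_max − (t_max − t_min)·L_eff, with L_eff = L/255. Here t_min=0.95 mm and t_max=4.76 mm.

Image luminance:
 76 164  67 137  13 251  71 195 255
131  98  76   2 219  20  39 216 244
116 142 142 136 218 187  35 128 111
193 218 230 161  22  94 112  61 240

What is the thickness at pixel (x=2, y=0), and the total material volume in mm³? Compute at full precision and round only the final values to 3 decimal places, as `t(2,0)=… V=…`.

span = t_max - t_min = 4.76 - 0.95 = 3.810
L(2,0) = 67, L_eff = 67/255 = 0.262745
t(2,0) = 4.76 - 3.810·0.262745 = 3.759
Σt over all 4·9 pixels = 42221/425 ≈ 99.3435294
V = pitch²·Σt = 1.16²·42221/425 = 133.677

t(2,0)=3.759 V=133.677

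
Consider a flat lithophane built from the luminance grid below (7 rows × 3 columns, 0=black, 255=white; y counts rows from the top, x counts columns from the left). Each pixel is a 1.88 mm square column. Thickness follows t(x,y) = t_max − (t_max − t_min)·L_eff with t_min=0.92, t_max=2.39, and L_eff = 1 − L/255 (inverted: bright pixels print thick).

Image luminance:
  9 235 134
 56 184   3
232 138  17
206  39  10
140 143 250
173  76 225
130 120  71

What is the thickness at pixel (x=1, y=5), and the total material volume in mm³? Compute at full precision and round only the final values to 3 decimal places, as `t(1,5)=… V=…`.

t(1,5)=1.358 V=121.076

span = t_max - t_min = 2.39 - 0.92 = 1.470
L(1,5) = 76, L_eff = 1 - 76/255 = 0.701961 (inverted)
t(1,5) = 2.39 - 1.470·0.701961 = 1.358
Σt over all 7·3 pixels = 291179/8500 ≈ 34.2563529
V = pitch²·Σt = 1.88²·291179/8500 = 121.076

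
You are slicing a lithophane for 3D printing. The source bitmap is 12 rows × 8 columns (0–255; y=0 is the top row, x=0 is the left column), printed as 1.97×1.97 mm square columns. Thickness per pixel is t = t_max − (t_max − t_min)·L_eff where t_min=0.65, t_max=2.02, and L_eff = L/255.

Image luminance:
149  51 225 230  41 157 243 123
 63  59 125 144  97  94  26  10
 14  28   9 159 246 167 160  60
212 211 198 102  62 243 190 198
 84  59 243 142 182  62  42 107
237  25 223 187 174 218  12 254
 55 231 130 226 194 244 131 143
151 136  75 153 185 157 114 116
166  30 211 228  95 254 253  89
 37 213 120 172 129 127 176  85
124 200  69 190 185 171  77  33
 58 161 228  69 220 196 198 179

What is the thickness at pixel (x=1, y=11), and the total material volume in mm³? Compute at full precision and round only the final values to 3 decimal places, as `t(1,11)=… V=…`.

t(1,11)=1.155 V=470.458

span = t_max - t_min = 2.02 - 0.65 = 1.370
L(1,11) = 161, L_eff = 161/255 = 0.631373
t(1,11) = 2.02 - 1.370·0.631373 = 1.155
Σt over all 12·8 pixels = 3091213/25500 ≈ 121.2240392
V = pitch²·Σt = 1.97²·3091213/25500 = 470.458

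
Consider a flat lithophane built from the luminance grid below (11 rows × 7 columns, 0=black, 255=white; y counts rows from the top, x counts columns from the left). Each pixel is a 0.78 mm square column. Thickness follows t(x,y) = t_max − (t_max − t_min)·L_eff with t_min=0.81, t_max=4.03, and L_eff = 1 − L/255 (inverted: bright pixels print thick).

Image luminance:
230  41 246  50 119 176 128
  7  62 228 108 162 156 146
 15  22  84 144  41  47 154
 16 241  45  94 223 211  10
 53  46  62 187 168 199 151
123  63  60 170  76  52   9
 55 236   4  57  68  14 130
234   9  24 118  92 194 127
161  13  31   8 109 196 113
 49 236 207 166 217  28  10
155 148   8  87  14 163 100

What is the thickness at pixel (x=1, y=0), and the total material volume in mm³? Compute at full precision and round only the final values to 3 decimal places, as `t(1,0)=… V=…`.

span = t_max - t_min = 4.03 - 0.81 = 3.220
L(1,0) = 41, L_eff = 1 - 41/255 = 0.839216 (inverted)
t(1,0) = 4.03 - 3.220·0.839216 = 1.328
Σt over all 11·7 pixels = 4232767/25500 ≈ 165.9908627
V = pitch²·Σt = 0.78²·4232767/25500 = 100.989

t(1,0)=1.328 V=100.989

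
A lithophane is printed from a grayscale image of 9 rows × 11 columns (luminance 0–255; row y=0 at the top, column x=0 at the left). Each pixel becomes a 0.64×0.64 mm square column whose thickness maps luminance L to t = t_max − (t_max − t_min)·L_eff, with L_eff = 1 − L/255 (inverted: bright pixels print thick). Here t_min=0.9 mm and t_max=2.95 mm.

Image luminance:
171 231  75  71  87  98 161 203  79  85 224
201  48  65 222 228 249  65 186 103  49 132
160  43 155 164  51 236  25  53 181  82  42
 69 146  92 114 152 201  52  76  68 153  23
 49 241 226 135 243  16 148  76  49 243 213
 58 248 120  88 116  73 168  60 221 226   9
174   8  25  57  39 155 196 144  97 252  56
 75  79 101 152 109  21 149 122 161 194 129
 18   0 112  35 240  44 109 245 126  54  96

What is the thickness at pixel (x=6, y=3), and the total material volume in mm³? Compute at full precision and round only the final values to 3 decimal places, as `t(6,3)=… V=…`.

span = t_max - t_min = 2.95 - 0.9 = 2.050
L(6,3) = 52, L_eff = 1 - 52/255 = 0.796078 (inverted)
t(6,3) = 2.95 - 2.050·0.796078 = 1.318
Σt over all 9·11 pixels = 945221/5100 ≈ 185.3374510
V = pitch²·Σt = 0.64²·945221/5100 = 75.914

t(6,3)=1.318 V=75.914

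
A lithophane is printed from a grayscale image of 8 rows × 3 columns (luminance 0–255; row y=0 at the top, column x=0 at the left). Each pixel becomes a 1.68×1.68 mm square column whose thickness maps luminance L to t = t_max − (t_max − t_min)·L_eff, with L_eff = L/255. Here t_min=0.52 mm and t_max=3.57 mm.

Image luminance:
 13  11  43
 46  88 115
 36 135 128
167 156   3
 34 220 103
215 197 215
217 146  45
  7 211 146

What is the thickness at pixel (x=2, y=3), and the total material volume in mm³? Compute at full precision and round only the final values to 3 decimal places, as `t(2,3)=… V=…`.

t(2,3)=3.534 V=150.778

span = t_max - t_min = 3.57 - 0.52 = 3.050
L(2,3) = 3, L_eff = 3/255 = 0.011765
t(2,3) = 3.57 - 3.050·0.011765 = 3.534
Σt over all 8·3 pixels = 90817/1700 ≈ 53.4217647
V = pitch²·Σt = 1.68²·90817/1700 = 150.778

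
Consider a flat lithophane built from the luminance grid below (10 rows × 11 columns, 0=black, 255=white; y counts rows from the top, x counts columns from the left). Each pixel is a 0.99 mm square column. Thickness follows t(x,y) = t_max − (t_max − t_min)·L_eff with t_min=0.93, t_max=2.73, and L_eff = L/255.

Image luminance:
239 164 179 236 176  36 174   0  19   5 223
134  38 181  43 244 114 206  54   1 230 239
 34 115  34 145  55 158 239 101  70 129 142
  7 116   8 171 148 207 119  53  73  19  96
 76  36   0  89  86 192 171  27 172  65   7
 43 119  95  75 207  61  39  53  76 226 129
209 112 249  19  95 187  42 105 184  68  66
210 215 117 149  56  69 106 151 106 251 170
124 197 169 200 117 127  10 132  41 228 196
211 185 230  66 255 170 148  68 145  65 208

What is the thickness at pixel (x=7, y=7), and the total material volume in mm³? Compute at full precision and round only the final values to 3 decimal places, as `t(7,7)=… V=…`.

t(7,7)=1.664 V=201.300

span = t_max - t_min = 2.73 - 0.93 = 1.800
L(7,7) = 151, L_eff = 151/255 = 0.592157
t(7,7) = 2.73 - 1.800·0.592157 = 1.664
Σt over all 10·11 pixels = 174579/850 ≈ 205.3870588
V = pitch²·Σt = 0.99²·174579/850 = 201.300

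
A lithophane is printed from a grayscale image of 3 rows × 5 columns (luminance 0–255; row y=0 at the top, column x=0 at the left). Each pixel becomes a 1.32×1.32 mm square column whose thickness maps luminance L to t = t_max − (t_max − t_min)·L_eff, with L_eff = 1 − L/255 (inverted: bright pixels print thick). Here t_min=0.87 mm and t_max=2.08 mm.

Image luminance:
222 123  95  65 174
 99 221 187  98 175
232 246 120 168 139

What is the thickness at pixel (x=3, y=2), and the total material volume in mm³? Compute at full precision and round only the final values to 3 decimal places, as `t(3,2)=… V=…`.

t(3,2)=1.667 V=42.284

span = t_max - t_min = 2.08 - 0.87 = 1.210
L(3,2) = 168, L_eff = 1 - 168/255 = 0.341176 (inverted)
t(3,2) = 2.08 - 1.210·0.341176 = 1.667
Σt over all 3·5 pixels = 206273/8500 ≈ 24.2674118
V = pitch²·Σt = 1.32²·206273/8500 = 42.284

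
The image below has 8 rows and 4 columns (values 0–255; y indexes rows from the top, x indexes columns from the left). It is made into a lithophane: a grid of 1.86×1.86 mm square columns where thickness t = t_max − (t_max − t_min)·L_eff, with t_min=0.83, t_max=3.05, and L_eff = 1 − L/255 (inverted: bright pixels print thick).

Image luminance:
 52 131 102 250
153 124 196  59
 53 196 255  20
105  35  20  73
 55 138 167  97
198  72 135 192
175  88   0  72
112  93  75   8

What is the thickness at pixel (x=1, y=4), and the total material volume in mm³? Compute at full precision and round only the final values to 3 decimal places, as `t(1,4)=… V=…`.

span = t_max - t_min = 3.05 - 0.83 = 2.220
L(1,4) = 138, L_eff = 1 - 138/255 = 0.458824 (inverted)
t(1,4) = 3.05 - 2.220·0.458824 = 2.031
Σt over all 8·4 pixels = 242417/4250 ≈ 57.0392941
V = pitch²·Σt = 1.86²·242417/4250 = 197.333

t(1,4)=2.031 V=197.333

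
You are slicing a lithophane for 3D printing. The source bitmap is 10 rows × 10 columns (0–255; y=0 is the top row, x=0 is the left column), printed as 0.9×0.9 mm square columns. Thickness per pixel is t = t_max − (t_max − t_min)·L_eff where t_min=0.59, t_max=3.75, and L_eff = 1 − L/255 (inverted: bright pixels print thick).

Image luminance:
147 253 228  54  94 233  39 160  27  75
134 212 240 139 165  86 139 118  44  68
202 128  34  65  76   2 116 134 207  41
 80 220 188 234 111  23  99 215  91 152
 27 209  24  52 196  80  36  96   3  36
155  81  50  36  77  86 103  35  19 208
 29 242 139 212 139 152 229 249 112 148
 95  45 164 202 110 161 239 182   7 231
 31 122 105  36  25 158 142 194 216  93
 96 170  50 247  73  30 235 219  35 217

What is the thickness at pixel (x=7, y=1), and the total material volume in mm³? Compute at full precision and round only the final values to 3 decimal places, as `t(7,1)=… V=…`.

span = t_max - t_min = 3.75 - 0.59 = 3.160
L(7,1) = 118, L_eff = 1 - 118/255 = 0.537255 (inverted)
t(7,1) = 3.75 - 3.160·0.537255 = 2.052
Σt over all 10·10 pixels = 1344902/6375 ≈ 210.9650196
V = pitch²·Σt = 0.9²·1344902/6375 = 170.882

t(7,1)=2.052 V=170.882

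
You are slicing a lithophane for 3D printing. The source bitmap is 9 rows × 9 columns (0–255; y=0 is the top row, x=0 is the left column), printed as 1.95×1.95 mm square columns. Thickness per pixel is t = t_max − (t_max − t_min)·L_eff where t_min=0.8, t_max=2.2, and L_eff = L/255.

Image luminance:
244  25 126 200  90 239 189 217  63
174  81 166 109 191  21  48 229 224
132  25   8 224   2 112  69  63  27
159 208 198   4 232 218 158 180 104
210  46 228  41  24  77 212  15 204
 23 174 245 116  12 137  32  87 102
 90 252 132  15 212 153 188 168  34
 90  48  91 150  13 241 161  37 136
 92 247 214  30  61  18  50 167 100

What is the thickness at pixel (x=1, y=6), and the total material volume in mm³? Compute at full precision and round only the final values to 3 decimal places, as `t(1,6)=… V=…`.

t(1,6)=0.816 V=470.219

span = t_max - t_min = 2.2 - 0.8 = 1.400
L(1,6) = 252, L_eff = 252/255 = 0.988235
t(1,6) = 2.2 - 1.400·0.988235 = 0.816
Σt over all 9·9 pixels = 157667/1275 ≈ 123.6603922
V = pitch²·Σt = 1.95²·157667/1275 = 470.219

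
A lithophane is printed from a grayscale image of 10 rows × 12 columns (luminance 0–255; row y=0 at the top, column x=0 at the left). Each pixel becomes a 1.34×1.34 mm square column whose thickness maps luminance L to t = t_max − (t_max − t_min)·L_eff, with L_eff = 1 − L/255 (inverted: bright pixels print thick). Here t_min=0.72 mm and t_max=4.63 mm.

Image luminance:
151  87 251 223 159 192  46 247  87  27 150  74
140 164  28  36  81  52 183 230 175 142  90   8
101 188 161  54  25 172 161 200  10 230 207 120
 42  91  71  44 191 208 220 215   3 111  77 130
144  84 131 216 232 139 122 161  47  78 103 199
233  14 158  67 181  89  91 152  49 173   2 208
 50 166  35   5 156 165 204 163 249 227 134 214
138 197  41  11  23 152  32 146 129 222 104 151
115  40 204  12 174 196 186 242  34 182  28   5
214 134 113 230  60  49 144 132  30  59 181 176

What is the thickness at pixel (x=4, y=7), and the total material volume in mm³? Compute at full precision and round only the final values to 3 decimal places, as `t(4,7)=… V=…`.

t(4,7)=1.073 V=573.139

span = t_max - t_min = 4.63 - 0.72 = 3.910
L(4,7) = 23, L_eff = 1 - 23/255 = 0.909804 (inverted)
t(4,7) = 4.63 - 3.910·0.909804 = 1.073
Σt over all 10·12 pixels = 239393/750 ≈ 319.1906667
V = pitch²·Σt = 1.34²·239393/750 = 573.139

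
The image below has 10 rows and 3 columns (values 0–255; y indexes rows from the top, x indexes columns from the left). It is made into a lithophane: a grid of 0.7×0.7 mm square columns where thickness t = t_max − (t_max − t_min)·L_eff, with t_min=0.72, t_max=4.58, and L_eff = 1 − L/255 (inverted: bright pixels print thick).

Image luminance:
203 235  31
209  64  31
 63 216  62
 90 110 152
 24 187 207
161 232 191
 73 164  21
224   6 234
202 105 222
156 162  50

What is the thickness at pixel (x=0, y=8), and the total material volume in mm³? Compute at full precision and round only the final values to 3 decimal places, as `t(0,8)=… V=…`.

span = t_max - t_min = 4.58 - 0.72 = 3.860
L(0,8) = 202, L_eff = 1 - 202/255 = 0.207843 (inverted)
t(0,8) = 4.58 - 3.860·0.207843 = 3.778
Σt over all 10·3 pixels = 1064191/12750 ≈ 83.4659608
V = pitch²·Σt = 0.7²·1064191/12750 = 40.898

t(0,8)=3.778 V=40.898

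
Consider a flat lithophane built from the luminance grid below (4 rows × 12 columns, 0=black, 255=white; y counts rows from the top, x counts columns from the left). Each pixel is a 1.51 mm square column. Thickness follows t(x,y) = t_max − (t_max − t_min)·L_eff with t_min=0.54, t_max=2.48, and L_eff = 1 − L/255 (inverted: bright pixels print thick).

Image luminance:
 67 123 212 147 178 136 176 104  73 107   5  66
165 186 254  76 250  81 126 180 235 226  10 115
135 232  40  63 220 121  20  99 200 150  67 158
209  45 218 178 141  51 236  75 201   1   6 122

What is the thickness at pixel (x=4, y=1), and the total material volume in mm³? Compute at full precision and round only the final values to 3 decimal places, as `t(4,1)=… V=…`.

span = t_max - t_min = 2.48 - 0.54 = 1.940
L(4,1) = 250, L_eff = 1 - 250/255 = 0.019608 (inverted)
t(4,1) = 2.48 - 1.940·0.019608 = 2.442
Σt over all 4·12 pixels = 470111/6375 ≈ 73.7429020
V = pitch²·Σt = 1.51²·470111/6375 = 168.141

t(4,1)=2.442 V=168.141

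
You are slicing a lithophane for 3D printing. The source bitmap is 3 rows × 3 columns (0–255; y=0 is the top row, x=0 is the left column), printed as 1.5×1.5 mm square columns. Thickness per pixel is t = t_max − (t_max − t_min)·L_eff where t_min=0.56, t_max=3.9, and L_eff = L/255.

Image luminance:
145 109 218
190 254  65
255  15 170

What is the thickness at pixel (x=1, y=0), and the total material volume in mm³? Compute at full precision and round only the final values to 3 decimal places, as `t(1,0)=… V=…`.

span = t_max - t_min = 3.9 - 0.56 = 3.340
L(1,0) = 109, L_eff = 109/255 = 0.427451
t(1,0) = 3.9 - 3.340·0.427451 = 2.472
Σt over all 3·3 pixels = 105109/6375 ≈ 16.4876863
V = pitch²·Σt = 1.5²·105109/6375 = 37.097

t(1,0)=2.472 V=37.097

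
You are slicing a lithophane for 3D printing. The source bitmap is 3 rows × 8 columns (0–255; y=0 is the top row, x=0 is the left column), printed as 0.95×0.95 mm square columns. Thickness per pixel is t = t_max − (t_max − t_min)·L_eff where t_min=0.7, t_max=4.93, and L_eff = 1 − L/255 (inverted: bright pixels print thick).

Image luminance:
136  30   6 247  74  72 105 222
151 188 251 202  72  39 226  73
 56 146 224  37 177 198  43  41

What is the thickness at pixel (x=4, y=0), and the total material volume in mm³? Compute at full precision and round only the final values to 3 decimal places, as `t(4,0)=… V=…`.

span = t_max - t_min = 4.93 - 0.7 = 4.230
L(4,0) = 74, L_eff = 1 - 74/255 = 0.709804 (inverted)
t(4,0) = 4.93 - 4.230·0.709804 = 1.928
Σt over all 3·8 pixels = 142014/2125 ≈ 66.8301176
V = pitch²·Σt = 0.95²·142014/2125 = 60.314

t(4,0)=1.928 V=60.314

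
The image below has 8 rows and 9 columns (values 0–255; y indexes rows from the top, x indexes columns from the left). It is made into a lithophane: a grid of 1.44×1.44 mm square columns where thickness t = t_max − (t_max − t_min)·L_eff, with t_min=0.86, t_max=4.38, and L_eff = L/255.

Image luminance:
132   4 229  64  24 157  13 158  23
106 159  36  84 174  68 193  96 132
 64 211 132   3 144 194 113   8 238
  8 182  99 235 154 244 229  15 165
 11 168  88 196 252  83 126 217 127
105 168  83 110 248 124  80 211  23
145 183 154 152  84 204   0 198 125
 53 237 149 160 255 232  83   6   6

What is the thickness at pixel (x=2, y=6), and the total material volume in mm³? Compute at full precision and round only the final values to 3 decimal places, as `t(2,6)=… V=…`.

t(2,6)=2.254 V=392.423

span = t_max - t_min = 4.38 - 0.86 = 3.520
L(2,6) = 154, L_eff = 154/255 = 0.603922
t(2,6) = 4.38 - 3.520·0.603922 = 2.254
Σt over all 8·9 pixels = 1206452/6375 ≈ 189.2473725
V = pitch²·Σt = 1.44²·1206452/6375 = 392.423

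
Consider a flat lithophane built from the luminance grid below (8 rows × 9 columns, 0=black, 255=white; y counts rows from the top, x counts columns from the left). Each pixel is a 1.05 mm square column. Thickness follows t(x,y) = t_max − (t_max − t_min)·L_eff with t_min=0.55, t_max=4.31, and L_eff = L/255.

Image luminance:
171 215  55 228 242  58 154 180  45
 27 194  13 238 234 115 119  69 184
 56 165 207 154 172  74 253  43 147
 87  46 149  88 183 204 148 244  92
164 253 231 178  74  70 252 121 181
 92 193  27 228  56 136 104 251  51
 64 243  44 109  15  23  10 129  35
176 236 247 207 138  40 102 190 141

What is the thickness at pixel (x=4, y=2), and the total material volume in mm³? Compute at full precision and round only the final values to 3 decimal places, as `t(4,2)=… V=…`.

span = t_max - t_min = 4.31 - 0.55 = 3.760
L(4,2) = 172, L_eff = 172/255 = 0.674510
t(4,2) = 4.31 - 3.760·0.674510 = 1.774
Σt over all 8·9 pixels = 350358/2125 ≈ 164.8743529
V = pitch²·Σt = 1.05²·350358/2125 = 181.774

t(4,2)=1.774 V=181.774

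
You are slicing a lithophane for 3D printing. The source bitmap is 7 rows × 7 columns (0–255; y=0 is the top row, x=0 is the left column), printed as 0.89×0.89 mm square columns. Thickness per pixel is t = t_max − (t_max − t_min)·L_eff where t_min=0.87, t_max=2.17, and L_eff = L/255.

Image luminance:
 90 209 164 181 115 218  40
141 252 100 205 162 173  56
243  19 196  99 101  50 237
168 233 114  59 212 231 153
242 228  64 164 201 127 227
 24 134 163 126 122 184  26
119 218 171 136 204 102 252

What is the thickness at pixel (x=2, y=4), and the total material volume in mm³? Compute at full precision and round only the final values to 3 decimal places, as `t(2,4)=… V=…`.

span = t_max - t_min = 2.17 - 0.87 = 1.300
L(2,4) = 64, L_eff = 64/255 = 0.250980
t(2,4) = 2.17 - 1.300·0.250980 = 1.844
Σt over all 7·7 pixels = 116151/1700 ≈ 68.3241176
V = pitch²·Σt = 0.89²·116151/1700 = 54.120

t(2,4)=1.844 V=54.120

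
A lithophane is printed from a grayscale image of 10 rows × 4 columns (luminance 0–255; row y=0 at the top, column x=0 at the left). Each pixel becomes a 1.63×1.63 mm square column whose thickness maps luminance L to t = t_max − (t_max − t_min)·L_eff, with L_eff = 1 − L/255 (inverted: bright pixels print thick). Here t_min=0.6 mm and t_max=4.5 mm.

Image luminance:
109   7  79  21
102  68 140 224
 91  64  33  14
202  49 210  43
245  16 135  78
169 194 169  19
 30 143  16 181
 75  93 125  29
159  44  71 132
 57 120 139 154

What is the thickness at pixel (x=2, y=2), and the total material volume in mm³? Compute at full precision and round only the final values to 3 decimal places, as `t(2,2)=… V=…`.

t(2,2)=1.105 V=228.296

span = t_max - t_min = 4.5 - 0.6 = 3.900
L(2,2) = 33, L_eff = 1 - 33/255 = 0.870588 (inverted)
t(2,2) = 4.5 - 3.900·0.870588 = 1.105
Σt over all 10·4 pixels = 73037/850 ≈ 85.9258824
V = pitch²·Σt = 1.63²·73037/850 = 228.296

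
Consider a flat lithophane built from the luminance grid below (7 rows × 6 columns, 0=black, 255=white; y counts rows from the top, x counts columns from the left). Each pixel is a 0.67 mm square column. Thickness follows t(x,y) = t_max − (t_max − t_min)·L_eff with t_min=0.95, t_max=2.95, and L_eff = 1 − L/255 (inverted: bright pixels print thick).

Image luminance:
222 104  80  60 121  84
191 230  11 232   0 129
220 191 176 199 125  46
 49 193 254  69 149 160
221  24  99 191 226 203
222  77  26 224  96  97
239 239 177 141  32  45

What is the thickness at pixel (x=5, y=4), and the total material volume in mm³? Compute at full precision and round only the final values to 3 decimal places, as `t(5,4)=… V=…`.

t(5,4)=2.542 V=38.592

span = t_max - t_min = 2.95 - 0.95 = 2.000
L(5,4) = 203, L_eff = 1 - 203/255 = 0.203922 (inverted)
t(5,4) = 2.95 - 2.000·0.203922 = 2.542
Σt over all 7·6 pixels = 2923/34 ≈ 85.9705882
V = pitch²·Σt = 0.67²·2923/34 = 38.592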